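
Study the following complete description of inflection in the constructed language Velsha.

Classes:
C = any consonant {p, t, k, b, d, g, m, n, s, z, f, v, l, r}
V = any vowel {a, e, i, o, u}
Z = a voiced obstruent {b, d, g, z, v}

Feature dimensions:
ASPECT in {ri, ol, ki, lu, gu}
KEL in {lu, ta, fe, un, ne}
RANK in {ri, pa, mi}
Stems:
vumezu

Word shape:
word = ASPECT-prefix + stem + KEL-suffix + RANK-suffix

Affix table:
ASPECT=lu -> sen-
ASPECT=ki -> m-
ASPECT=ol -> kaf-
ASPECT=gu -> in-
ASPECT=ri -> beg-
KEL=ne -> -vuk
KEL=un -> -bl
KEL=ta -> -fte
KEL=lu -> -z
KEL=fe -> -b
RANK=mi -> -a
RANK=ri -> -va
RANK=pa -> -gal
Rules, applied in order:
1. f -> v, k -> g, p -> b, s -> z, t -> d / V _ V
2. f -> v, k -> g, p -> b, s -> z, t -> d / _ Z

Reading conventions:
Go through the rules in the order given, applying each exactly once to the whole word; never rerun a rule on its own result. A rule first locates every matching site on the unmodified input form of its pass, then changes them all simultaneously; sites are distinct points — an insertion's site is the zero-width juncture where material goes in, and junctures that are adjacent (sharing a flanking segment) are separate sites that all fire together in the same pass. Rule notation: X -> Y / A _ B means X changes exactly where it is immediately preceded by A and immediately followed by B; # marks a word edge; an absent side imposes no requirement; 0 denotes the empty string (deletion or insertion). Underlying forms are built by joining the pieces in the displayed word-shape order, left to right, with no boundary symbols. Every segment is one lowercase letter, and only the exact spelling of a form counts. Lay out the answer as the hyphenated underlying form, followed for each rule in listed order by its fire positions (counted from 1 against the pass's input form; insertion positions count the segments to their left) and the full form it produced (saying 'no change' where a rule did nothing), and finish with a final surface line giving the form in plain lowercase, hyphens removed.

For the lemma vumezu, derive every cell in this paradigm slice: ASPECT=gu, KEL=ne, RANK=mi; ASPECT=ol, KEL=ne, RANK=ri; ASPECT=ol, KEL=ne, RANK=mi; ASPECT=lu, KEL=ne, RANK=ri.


cell ASPECT=gu, KEL=ne, RANK=mi:
underlying: in-vumezu-vuk-a
1. f -> v, k -> g, p -> b, s -> z, t -> d / V _ V: fires at position(s) 11: invumezuvuga
2. f -> v, k -> g, p -> b, s -> z, t -> d / _ Z: no change
surface: invumezuvuga

cell ASPECT=ol, KEL=ne, RANK=ri:
underlying: kaf-vumezu-vuk-va
1. f -> v, k -> g, p -> b, s -> z, t -> d / V _ V: no change
2. f -> v, k -> g, p -> b, s -> z, t -> d / _ Z: fires at position(s) 3, 12: kavvumezuvugva
surface: kavvumezuvugva

cell ASPECT=ol, KEL=ne, RANK=mi:
underlying: kaf-vumezu-vuk-a
1. f -> v, k -> g, p -> b, s -> z, t -> d / V _ V: fires at position(s) 12: kafvumezuvuga
2. f -> v, k -> g, p -> b, s -> z, t -> d / _ Z: fires at position(s) 3: kavvumezuvuga
surface: kavvumezuvuga

cell ASPECT=lu, KEL=ne, RANK=ri:
underlying: sen-vumezu-vuk-va
1. f -> v, k -> g, p -> b, s -> z, t -> d / V _ V: no change
2. f -> v, k -> g, p -> b, s -> z, t -> d / _ Z: fires at position(s) 12: senvumezuvugva
surface: senvumezuvugva


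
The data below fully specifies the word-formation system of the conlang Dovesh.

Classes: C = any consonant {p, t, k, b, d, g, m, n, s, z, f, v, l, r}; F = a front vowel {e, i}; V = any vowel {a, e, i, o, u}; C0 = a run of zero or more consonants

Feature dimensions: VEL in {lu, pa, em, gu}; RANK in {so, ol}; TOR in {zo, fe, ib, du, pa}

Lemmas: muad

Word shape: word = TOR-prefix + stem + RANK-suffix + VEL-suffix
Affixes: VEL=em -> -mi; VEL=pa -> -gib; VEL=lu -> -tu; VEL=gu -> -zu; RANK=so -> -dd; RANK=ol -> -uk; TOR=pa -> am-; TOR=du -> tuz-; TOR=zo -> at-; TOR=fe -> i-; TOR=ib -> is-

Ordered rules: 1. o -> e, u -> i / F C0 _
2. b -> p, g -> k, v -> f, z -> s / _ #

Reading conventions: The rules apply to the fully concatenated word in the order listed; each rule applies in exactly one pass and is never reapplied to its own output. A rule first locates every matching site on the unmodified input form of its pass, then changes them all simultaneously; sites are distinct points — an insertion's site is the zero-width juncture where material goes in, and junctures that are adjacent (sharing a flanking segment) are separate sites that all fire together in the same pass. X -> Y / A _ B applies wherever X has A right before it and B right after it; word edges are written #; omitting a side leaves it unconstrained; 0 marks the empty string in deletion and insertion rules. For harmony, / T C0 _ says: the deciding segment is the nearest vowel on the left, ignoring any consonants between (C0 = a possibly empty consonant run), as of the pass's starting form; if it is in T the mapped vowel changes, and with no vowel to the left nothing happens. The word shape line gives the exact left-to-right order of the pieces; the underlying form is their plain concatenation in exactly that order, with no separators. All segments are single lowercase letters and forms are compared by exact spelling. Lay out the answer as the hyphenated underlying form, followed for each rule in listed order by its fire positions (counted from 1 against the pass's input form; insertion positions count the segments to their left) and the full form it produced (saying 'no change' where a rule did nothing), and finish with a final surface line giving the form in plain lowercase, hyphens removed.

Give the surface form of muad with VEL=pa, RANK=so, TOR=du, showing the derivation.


underlying: tuz-muad-dd-gib
1. o -> e, u -> i / F C0 _: no change
2. b -> p, g -> k, v -> f, z -> s / _ #: fires at position(s) 12: tuzmuadddgip
surface: tuzmuadddgip


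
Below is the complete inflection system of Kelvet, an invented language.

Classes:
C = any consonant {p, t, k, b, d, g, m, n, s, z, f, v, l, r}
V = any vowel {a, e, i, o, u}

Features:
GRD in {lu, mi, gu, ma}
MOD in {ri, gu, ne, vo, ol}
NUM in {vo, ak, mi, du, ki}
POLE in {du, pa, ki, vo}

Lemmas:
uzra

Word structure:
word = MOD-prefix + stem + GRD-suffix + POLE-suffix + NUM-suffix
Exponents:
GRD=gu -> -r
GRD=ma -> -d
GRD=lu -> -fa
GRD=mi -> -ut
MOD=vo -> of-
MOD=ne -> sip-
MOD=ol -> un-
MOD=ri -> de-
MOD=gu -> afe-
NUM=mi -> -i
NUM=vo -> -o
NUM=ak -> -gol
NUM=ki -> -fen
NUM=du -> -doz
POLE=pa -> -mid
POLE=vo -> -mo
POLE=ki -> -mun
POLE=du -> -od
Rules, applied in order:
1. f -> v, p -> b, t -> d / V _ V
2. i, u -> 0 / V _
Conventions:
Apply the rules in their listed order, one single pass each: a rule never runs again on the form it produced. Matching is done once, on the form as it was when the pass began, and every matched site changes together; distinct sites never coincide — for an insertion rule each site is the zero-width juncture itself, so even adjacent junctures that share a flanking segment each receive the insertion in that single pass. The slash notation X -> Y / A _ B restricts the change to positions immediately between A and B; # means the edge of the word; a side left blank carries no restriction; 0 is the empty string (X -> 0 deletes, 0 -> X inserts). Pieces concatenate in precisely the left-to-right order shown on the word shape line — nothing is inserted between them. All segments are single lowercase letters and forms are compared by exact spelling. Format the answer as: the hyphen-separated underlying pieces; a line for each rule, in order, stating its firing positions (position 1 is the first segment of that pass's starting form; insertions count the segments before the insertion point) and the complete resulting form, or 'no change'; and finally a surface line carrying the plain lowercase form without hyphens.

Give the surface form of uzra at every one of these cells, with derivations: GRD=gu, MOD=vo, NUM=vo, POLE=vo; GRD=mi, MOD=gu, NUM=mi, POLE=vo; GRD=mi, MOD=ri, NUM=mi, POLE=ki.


cell GRD=gu, MOD=vo, NUM=vo, POLE=vo:
underlying: of-uzra-r-mo-o
1. f -> v, p -> b, t -> d / V _ V: fires at position(s) 2: ovuzrarmoo
2. i, u -> 0 / V _: no change
surface: ovuzrarmoo

cell GRD=mi, MOD=gu, NUM=mi, POLE=vo:
underlying: afe-uzra-ut-mo-i
1. f -> v, p -> b, t -> d / V _ V: fires at position(s) 2: aveuzrautmoi
2. i, u -> 0 / V _: fires at position(s) 4, 8, 12: avezratmo
surface: avezratmo

cell GRD=mi, MOD=ri, NUM=mi, POLE=ki:
underlying: de-uzra-ut-mun-i
1. f -> v, p -> b, t -> d / V _ V: no change
2. i, u -> 0 / V _: fires at position(s) 3, 7: dezratmuni
surface: dezratmuni


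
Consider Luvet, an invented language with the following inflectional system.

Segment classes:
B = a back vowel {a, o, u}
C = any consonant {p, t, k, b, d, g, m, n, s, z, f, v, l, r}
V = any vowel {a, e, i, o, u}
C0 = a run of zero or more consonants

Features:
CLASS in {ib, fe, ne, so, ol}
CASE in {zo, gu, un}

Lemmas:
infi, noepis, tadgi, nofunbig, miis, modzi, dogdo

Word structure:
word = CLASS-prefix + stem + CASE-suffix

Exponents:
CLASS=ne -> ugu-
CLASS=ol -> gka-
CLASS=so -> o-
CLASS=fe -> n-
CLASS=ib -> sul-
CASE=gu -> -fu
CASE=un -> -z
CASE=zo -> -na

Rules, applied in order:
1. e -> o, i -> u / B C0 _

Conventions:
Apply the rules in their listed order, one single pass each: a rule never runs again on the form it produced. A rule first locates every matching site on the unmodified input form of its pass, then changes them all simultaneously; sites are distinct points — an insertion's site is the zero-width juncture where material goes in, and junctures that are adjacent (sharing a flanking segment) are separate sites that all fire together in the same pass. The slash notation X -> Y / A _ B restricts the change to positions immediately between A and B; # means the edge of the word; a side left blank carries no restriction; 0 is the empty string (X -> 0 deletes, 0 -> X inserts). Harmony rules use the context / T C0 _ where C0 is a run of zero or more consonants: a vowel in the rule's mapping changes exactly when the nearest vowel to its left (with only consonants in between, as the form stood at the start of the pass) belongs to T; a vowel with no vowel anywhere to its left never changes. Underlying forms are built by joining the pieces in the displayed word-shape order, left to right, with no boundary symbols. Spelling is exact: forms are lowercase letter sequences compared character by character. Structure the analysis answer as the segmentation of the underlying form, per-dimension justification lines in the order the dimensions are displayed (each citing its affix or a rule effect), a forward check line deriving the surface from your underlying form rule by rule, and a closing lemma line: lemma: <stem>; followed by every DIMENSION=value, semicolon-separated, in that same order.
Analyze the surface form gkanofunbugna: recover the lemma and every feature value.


underlying: gka-nofunbig-na
CLASS=ol - signalled by the affix gka-
CASE=zo - signalled by the affix -na
check: gkanofunbigna -> gkanofunbugna
lemma: nofunbig; CLASS=ol; CASE=zo


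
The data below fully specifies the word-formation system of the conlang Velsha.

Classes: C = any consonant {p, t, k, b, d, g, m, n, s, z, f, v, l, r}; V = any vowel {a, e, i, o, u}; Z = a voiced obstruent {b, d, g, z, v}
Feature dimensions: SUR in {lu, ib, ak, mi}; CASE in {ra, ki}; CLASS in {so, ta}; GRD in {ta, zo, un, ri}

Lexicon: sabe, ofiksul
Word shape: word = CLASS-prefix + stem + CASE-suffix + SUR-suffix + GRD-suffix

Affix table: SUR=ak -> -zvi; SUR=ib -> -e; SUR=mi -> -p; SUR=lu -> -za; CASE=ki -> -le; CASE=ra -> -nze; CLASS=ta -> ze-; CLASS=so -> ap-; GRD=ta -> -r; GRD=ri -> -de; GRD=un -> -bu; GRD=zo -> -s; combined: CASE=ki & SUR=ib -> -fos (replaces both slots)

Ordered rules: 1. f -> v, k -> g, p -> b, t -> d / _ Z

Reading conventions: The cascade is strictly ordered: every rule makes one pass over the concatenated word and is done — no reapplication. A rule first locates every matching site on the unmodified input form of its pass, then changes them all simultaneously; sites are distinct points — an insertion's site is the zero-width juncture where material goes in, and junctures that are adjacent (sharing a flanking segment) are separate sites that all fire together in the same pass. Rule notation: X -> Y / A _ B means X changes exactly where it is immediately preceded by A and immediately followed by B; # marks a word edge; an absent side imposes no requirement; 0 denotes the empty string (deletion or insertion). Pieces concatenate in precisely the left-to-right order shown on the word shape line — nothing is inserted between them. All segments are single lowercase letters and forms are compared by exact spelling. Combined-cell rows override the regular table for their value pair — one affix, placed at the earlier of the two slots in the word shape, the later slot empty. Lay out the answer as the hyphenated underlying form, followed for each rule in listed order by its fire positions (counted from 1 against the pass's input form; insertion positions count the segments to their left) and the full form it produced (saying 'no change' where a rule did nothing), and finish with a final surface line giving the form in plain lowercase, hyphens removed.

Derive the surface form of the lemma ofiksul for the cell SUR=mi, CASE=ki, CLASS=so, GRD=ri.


underlying: ap-ofiksul-le-p-de
1. f -> v, k -> g, p -> b, t -> d / _ Z: fires at position(s) 12: apofiksullebde
surface: apofiksullebde


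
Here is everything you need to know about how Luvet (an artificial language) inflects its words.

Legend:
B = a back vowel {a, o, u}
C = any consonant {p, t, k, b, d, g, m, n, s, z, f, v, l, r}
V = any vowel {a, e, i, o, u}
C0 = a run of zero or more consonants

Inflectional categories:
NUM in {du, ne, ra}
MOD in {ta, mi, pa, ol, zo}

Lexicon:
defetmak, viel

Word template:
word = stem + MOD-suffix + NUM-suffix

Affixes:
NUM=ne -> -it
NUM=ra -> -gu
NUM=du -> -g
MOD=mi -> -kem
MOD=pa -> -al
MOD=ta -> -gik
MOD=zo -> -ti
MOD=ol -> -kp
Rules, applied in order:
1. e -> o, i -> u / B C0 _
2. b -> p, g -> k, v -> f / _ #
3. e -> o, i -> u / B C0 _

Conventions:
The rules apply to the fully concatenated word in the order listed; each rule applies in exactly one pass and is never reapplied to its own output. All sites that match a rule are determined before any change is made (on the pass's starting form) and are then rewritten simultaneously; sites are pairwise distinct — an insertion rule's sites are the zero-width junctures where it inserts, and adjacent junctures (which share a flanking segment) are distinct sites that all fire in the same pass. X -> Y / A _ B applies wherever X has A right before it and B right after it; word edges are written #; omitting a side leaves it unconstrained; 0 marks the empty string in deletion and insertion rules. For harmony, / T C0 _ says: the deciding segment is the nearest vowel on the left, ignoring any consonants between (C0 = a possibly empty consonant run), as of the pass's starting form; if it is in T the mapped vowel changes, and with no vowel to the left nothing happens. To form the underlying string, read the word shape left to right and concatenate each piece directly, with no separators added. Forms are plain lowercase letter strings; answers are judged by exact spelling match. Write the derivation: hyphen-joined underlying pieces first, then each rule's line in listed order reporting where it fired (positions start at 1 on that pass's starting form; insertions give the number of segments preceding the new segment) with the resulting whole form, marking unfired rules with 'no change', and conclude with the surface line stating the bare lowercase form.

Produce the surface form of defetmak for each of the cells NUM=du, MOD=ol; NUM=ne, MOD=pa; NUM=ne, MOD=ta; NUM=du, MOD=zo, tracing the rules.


cell NUM=du, MOD=ol:
underlying: defetmak-kp-g
1. e -> o, i -> u / B C0 _: no change
2. b -> p, g -> k, v -> f / _ #: fires at position(s) 11: defetmakkpk
3. e -> o, i -> u / B C0 _: no change
surface: defetmakkpk

cell NUM=ne, MOD=pa:
underlying: defetmak-al-it
1. e -> o, i -> u / B C0 _: fires at position(s) 11: defetmakalut
2. b -> p, g -> k, v -> f / _ #: no change
3. e -> o, i -> u / B C0 _: no change
surface: defetmakalut

cell NUM=ne, MOD=ta:
underlying: defetmak-gik-it
1. e -> o, i -> u / B C0 _: fires at position(s) 10: defetmakgukit
2. b -> p, g -> k, v -> f / _ #: no change
3. e -> o, i -> u / B C0 _: fires at position(s) 12: defetmakgukut
surface: defetmakgukut

cell NUM=du, MOD=zo:
underlying: defetmak-ti-g
1. e -> o, i -> u / B C0 _: fires at position(s) 10: defetmaktug
2. b -> p, g -> k, v -> f / _ #: fires at position(s) 11: defetmaktuk
3. e -> o, i -> u / B C0 _: no change
surface: defetmaktuk


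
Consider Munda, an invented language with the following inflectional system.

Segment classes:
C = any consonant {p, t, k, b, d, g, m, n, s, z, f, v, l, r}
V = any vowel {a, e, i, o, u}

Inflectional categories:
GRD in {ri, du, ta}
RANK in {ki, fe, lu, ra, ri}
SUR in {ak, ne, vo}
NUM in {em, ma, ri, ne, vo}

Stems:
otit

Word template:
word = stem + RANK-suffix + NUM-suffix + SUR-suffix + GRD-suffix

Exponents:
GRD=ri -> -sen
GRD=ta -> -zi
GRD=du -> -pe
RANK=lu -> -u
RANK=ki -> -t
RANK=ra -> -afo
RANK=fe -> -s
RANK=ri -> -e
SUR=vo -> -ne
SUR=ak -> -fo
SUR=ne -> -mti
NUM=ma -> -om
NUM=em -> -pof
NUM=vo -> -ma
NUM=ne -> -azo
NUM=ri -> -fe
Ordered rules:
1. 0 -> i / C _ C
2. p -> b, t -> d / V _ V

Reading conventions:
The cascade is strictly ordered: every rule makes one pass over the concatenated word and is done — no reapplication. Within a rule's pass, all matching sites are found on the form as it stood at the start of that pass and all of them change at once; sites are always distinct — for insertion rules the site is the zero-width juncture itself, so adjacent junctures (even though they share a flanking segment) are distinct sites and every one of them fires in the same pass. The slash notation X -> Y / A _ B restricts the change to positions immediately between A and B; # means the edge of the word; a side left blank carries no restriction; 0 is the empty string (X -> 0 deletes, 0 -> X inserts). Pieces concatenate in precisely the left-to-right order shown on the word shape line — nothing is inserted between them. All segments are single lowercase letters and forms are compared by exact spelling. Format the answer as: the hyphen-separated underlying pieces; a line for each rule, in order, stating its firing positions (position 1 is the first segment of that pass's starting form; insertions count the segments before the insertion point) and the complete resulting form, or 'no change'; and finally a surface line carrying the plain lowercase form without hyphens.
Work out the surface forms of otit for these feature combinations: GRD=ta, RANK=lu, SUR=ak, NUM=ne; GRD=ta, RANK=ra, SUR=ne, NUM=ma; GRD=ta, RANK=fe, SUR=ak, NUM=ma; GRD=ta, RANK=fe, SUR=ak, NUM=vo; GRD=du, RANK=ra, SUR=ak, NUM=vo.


cell GRD=ta, RANK=lu, SUR=ak, NUM=ne:
underlying: otit-u-azo-fo-zi
1. 0 -> i / C _ C: no change
2. p -> b, t -> d / V _ V: fires at position(s) 2, 4: odiduazofozi
surface: odiduazofozi

cell GRD=ta, RANK=ra, SUR=ne, NUM=ma:
underlying: otit-afo-om-mti-zi
1. 0 -> i / C _ C: inserts after position(s) 9, 10: otitafoomimitizi
2. p -> b, t -> d / V _ V: fires at position(s) 2, 4, 13: odidafoomimidizi
surface: odidafoomimidizi

cell GRD=ta, RANK=fe, SUR=ak, NUM=ma:
underlying: otit-s-om-fo-zi
1. 0 -> i / C _ C: inserts after position(s) 4, 7: otitisomifozi
2. p -> b, t -> d / V _ V: fires at position(s) 2, 4: odidisomifozi
surface: odidisomifozi

cell GRD=ta, RANK=fe, SUR=ak, NUM=vo:
underlying: otit-s-ma-fo-zi
1. 0 -> i / C _ C: inserts after position(s) 4, 5: otitisimafozi
2. p -> b, t -> d / V _ V: fires at position(s) 2, 4: odidisimafozi
surface: odidisimafozi

cell GRD=du, RANK=ra, SUR=ak, NUM=vo:
underlying: otit-afo-ma-fo-pe
1. 0 -> i / C _ C: no change
2. p -> b, t -> d / V _ V: fires at position(s) 2, 4, 12: odidafomafobe
surface: odidafomafobe


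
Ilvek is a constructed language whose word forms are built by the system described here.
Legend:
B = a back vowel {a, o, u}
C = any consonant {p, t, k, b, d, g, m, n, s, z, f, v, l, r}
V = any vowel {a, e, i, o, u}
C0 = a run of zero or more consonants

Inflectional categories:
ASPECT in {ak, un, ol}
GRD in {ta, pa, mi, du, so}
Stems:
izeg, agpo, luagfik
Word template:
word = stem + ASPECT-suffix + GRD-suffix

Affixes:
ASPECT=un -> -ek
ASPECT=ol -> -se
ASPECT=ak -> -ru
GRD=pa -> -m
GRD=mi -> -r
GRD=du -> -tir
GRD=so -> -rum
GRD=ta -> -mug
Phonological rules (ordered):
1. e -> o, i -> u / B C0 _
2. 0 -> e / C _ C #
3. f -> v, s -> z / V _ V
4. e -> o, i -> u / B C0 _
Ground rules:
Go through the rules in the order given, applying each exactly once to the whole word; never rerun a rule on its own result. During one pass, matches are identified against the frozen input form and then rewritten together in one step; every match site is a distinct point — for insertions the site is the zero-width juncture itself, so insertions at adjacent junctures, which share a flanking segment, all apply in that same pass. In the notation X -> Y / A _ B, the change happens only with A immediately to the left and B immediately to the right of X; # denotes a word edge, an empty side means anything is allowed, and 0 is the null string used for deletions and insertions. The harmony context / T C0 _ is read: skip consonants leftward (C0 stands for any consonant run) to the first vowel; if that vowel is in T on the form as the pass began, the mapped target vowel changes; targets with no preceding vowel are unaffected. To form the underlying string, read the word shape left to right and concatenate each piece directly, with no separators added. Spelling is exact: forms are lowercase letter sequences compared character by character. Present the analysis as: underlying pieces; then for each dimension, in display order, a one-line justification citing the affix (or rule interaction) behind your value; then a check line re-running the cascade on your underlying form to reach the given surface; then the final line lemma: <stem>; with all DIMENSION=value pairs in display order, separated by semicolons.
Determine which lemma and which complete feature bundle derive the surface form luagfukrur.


underlying: luagfik-ru-r
ASPECT=ak - signalled by the affix -ru
GRD=mi - signalled by the affix -r
check: luagfikrur -> luagfukrur -> luagfukrur -> luagfukrur -> luagfukrur
lemma: luagfik; ASPECT=ak; GRD=mi


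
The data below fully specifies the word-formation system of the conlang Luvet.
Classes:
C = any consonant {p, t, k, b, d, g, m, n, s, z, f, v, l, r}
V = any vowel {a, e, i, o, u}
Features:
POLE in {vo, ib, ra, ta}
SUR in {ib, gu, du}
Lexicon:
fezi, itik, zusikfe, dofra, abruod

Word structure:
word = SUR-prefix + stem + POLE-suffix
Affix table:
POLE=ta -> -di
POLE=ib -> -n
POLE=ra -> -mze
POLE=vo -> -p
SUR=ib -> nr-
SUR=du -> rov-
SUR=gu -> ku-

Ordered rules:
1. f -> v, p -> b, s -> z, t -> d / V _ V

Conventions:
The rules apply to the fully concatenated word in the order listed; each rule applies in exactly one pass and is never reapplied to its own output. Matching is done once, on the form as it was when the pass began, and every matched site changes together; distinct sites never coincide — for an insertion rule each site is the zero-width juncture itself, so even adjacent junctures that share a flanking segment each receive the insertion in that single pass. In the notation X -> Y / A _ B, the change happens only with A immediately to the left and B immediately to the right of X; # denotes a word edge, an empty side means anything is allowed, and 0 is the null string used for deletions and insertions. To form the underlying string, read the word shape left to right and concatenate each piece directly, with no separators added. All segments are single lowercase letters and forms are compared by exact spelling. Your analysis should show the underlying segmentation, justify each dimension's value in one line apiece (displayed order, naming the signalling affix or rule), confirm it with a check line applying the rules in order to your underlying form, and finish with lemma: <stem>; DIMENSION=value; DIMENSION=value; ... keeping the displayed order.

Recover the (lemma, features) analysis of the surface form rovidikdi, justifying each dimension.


underlying: rov-itik-di
POLE=ta - signalled by the affix -di
SUR=du - signalled by the affix rov-
check: rovitikdi -> rovidikdi
lemma: itik; POLE=ta; SUR=du


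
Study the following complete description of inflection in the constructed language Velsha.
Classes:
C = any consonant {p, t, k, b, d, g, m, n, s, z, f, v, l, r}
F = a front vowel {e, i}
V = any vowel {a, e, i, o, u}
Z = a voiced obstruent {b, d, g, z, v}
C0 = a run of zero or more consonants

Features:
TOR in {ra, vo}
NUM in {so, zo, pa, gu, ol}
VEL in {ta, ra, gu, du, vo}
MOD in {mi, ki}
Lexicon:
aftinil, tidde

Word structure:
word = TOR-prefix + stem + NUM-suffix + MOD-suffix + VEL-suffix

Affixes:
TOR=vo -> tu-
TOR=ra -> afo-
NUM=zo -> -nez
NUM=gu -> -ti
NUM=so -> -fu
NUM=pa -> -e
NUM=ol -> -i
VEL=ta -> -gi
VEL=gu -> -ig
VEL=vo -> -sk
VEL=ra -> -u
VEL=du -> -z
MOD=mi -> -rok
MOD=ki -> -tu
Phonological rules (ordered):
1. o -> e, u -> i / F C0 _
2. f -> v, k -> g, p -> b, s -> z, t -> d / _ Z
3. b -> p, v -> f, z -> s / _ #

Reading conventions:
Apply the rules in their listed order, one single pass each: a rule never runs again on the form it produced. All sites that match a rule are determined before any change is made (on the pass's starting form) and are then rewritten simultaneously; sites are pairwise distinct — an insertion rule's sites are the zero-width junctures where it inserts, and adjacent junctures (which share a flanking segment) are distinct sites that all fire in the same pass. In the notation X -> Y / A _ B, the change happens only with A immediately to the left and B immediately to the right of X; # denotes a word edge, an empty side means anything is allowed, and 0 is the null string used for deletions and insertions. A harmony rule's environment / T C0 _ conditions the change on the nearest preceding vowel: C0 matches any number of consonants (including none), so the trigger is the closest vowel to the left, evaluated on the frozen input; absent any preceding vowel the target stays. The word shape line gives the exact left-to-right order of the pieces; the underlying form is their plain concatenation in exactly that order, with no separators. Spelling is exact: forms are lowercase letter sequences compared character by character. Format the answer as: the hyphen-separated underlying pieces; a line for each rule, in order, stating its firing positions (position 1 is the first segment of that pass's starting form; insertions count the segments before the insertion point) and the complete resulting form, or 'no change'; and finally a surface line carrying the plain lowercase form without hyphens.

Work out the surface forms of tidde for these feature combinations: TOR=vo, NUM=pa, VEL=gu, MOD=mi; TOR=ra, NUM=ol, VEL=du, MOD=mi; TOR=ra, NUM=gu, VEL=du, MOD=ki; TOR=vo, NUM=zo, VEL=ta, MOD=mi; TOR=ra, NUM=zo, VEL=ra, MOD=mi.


cell TOR=vo, NUM=pa, VEL=gu, MOD=mi:
underlying: tu-tidde-e-rok-ig
1. o -> e, u -> i / F C0 _: fires at position(s) 10: tutiddeerekig
2. f -> v, k -> g, p -> b, s -> z, t -> d / _ Z: no change
3. b -> p, v -> f, z -> s / _ #: no change
surface: tutiddeerekig

cell TOR=ra, NUM=ol, VEL=du, MOD=mi:
underlying: afo-tidde-i-rok-z
1. o -> e, u -> i / F C0 _: fires at position(s) 11: afotiddeirekz
2. f -> v, k -> g, p -> b, s -> z, t -> d / _ Z: fires at position(s) 12: afotiddeiregz
3. b -> p, v -> f, z -> s / _ #: fires at position(s) 13: afotiddeiregs
surface: afotiddeiregs

cell TOR=ra, NUM=gu, VEL=du, MOD=ki:
underlying: afo-tidde-ti-tu-z
1. o -> e, u -> i / F C0 _: fires at position(s) 12: afotiddetitiz
2. f -> v, k -> g, p -> b, s -> z, t -> d / _ Z: no change
3. b -> p, v -> f, z -> s / _ #: fires at position(s) 13: afotiddetitis
surface: afotiddetitis

cell TOR=vo, NUM=zo, VEL=ta, MOD=mi:
underlying: tu-tidde-nez-rok-gi
1. o -> e, u -> i / F C0 _: fires at position(s) 12: tutiddenezrekgi
2. f -> v, k -> g, p -> b, s -> z, t -> d / _ Z: fires at position(s) 13: tutiddenezreggi
3. b -> p, v -> f, z -> s / _ #: no change
surface: tutiddenezreggi

cell TOR=ra, NUM=zo, VEL=ra, MOD=mi:
underlying: afo-tidde-nez-rok-u
1. o -> e, u -> i / F C0 _: fires at position(s) 13: afotiddenezreku
2. f -> v, k -> g, p -> b, s -> z, t -> d / _ Z: no change
3. b -> p, v -> f, z -> s / _ #: no change
surface: afotiddenezreku


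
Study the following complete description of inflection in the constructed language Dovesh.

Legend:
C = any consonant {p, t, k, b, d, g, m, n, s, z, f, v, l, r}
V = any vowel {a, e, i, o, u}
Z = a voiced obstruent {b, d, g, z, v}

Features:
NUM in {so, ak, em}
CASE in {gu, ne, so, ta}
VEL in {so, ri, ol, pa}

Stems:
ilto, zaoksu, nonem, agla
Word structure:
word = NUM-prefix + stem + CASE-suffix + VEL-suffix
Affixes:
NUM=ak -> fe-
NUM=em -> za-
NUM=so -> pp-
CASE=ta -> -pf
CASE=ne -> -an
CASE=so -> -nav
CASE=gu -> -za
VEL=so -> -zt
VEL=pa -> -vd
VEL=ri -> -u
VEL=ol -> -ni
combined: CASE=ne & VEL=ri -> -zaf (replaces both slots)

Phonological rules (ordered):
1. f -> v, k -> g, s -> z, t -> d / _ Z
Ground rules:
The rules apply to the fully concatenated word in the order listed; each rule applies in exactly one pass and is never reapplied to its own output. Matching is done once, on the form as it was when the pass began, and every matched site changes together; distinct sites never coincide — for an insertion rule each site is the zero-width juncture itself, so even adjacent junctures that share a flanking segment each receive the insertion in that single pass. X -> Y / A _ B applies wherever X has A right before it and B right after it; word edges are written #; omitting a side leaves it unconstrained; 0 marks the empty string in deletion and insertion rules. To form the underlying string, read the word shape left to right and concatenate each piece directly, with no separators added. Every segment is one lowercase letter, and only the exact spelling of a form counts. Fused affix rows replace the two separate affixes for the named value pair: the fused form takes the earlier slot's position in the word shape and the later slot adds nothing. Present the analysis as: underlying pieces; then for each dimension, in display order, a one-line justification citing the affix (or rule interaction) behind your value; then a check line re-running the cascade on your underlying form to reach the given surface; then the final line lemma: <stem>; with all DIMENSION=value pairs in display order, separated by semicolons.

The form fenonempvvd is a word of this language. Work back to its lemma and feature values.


underlying: fe-nonem-pf-vd
NUM=ak - signalled by the affix fe-
CASE=ta - signalled by the affix -pf
VEL=pa - signalled by the affix -vd
check: fenonempfvd -> fenonempvvd
lemma: nonem; NUM=ak; CASE=ta; VEL=pa


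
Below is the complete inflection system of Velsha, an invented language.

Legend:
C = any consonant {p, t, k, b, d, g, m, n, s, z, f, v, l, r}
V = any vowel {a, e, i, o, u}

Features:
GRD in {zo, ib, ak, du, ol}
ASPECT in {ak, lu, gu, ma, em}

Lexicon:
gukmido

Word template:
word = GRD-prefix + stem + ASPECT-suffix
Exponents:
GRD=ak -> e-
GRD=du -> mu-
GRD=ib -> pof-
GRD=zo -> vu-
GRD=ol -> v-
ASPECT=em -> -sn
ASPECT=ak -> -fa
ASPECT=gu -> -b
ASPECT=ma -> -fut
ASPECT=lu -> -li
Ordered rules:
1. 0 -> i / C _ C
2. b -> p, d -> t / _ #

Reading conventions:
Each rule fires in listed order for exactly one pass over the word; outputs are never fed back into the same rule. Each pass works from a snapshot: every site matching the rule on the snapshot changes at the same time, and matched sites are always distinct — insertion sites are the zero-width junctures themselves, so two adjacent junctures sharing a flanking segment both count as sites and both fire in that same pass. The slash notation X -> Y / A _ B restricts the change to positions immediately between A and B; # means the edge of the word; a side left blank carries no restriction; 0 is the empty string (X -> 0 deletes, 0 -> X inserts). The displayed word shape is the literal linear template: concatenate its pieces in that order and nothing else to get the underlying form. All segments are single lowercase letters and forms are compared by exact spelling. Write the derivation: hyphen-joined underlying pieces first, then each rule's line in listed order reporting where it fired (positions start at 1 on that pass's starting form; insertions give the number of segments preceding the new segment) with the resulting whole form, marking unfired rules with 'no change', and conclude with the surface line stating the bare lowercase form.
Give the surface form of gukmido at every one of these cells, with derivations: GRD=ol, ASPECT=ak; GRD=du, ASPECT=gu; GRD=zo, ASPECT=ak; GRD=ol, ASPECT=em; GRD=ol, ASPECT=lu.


cell GRD=ol, ASPECT=ak:
underlying: v-gukmido-fa
1. 0 -> i / C _ C: inserts after position(s) 1, 4: vigukimidofa
2. b -> p, d -> t / _ #: no change
surface: vigukimidofa

cell GRD=du, ASPECT=gu:
underlying: mu-gukmido-b
1. 0 -> i / C _ C: inserts after position(s) 5: mugukimidob
2. b -> p, d -> t / _ #: fires at position(s) 11: mugukimidop
surface: mugukimidop

cell GRD=zo, ASPECT=ak:
underlying: vu-gukmido-fa
1. 0 -> i / C _ C: inserts after position(s) 5: vugukimidofa
2. b -> p, d -> t / _ #: no change
surface: vugukimidofa

cell GRD=ol, ASPECT=em:
underlying: v-gukmido-sn
1. 0 -> i / C _ C: inserts after position(s) 1, 4, 9: vigukimidosin
2. b -> p, d -> t / _ #: no change
surface: vigukimidosin

cell GRD=ol, ASPECT=lu:
underlying: v-gukmido-li
1. 0 -> i / C _ C: inserts after position(s) 1, 4: vigukimidoli
2. b -> p, d -> t / _ #: no change
surface: vigukimidoli


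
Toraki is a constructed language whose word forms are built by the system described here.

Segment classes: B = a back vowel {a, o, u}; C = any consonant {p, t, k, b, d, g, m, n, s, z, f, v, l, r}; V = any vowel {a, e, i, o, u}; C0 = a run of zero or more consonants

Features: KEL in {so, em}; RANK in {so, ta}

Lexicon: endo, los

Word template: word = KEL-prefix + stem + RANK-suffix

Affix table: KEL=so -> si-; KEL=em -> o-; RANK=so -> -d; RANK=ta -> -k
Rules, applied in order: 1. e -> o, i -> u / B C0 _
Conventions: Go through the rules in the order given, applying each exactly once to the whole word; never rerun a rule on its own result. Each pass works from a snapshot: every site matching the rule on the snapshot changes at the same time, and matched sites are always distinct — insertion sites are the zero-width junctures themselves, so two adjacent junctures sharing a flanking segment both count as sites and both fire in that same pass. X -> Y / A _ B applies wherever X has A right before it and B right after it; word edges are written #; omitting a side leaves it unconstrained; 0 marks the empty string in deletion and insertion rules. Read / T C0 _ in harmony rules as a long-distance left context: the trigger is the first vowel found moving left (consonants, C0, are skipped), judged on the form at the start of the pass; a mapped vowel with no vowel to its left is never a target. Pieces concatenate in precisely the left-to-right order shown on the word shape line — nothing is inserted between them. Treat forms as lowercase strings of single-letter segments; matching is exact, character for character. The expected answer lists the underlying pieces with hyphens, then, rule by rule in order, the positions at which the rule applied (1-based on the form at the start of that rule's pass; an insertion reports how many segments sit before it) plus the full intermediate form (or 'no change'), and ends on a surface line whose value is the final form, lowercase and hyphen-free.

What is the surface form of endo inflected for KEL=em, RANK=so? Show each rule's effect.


underlying: o-endo-d
1. e -> o, i -> u / B C0 _: fires at position(s) 2: oondod
surface: oondod


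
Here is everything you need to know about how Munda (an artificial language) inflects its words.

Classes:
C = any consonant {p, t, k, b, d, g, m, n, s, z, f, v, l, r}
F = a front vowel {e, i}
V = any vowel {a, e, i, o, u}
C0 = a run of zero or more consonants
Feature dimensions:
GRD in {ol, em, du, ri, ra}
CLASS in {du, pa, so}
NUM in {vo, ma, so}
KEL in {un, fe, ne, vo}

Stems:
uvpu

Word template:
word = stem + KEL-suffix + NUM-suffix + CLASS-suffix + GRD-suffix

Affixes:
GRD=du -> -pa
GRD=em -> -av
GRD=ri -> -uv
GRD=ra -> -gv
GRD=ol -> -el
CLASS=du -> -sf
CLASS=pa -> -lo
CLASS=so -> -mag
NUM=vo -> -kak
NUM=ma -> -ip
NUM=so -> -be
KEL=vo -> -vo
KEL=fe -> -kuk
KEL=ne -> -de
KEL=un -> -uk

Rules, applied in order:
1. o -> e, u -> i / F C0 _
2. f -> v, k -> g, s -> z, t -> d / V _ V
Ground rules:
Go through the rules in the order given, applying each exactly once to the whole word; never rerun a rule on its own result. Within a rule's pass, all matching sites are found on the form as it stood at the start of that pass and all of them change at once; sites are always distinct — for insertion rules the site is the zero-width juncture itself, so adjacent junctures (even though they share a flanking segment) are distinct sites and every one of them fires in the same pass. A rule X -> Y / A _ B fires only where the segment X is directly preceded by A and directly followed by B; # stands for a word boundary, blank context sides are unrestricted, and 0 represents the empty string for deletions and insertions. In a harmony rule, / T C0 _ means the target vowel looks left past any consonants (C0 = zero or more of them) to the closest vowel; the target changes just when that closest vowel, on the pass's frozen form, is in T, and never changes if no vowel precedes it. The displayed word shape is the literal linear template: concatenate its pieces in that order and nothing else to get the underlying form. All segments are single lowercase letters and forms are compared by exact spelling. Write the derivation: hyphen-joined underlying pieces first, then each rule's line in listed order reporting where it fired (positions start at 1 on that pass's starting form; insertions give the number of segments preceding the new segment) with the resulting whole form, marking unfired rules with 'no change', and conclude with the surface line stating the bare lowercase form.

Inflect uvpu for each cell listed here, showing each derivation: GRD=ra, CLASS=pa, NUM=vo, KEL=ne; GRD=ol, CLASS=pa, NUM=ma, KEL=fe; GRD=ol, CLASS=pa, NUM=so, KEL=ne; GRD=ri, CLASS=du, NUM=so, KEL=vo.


cell GRD=ra, CLASS=pa, NUM=vo, KEL=ne:
underlying: uvpu-de-kak-lo-gv
1. o -> e, u -> i / F C0 _: no change
2. f -> v, k -> g, s -> z, t -> d / V _ V: fires at position(s) 7: uvpudegaklogv
surface: uvpudegaklogv

cell GRD=ol, CLASS=pa, NUM=ma, KEL=fe:
underlying: uvpu-kuk-ip-lo-el
1. o -> e, u -> i / F C0 _: fires at position(s) 11: uvpukukipleel
2. f -> v, k -> g, s -> z, t -> d / V _ V: fires at position(s) 5, 7: uvpugugipleel
surface: uvpugugipleel

cell GRD=ol, CLASS=pa, NUM=so, KEL=ne:
underlying: uvpu-de-be-lo-el
1. o -> e, u -> i / F C0 _: fires at position(s) 10: uvpudebeleel
2. f -> v, k -> g, s -> z, t -> d / V _ V: no change
surface: uvpudebeleel

cell GRD=ri, CLASS=du, NUM=so, KEL=vo:
underlying: uvpu-vo-be-sf-uv
1. o -> e, u -> i / F C0 _: fires at position(s) 11: uvpuvobesfiv
2. f -> v, k -> g, s -> z, t -> d / V _ V: no change
surface: uvpuvobesfiv


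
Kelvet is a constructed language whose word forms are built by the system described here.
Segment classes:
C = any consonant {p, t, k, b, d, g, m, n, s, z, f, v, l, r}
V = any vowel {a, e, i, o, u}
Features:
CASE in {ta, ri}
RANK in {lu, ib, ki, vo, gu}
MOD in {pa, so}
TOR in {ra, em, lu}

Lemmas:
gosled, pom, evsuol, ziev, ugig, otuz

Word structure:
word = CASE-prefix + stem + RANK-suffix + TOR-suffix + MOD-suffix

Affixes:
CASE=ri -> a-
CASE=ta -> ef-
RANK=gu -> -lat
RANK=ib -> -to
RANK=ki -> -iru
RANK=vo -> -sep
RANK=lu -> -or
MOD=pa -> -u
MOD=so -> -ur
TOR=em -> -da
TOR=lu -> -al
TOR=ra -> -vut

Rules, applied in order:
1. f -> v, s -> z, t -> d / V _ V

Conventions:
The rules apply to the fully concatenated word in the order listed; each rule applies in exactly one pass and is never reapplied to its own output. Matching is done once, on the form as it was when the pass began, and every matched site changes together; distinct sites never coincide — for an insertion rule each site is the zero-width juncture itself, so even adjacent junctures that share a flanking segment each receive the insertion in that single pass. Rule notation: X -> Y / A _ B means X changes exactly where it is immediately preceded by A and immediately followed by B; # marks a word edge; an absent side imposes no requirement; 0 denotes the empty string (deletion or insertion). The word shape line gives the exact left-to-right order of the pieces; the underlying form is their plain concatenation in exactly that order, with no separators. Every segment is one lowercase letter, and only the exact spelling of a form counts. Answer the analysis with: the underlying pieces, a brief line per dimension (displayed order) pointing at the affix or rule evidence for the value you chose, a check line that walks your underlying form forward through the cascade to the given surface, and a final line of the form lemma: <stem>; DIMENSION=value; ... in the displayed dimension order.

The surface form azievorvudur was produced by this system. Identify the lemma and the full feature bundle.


underlying: a-ziev-or-vut-ur
CASE=ri - signalled by the affix a-
RANK=lu - signalled by the affix -or
MOD=so - signalled by the affix -ur
TOR=ra - signalled by the affix -vut
check: azievorvutur -> azievorvudur
lemma: ziev; CASE=ri; RANK=lu; MOD=so; TOR=ra
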